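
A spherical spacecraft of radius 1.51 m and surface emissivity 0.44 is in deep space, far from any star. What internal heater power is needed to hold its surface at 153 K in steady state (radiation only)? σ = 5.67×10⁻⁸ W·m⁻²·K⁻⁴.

P = εσ·4πr²·T⁴.
4πr² = 28.65 m²; T⁴ = 5.480×10⁸ K⁴.
P = 0.44·5.67×10⁻⁸·28.65·5.480×10⁸.

P ≈ 392 W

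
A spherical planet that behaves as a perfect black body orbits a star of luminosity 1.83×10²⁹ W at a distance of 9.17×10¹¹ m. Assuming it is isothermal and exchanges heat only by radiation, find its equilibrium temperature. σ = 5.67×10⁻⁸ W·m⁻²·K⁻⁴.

First find the stellar flux at distance d: S = L/(4πd²) = 1.83×10²⁹/(4π·(9.17×10¹¹)²) = 17320 W/m².
For an isothermal sphere, absorbed (1−a)S·πr² = emitted σ·4πr²·T⁴, so T⁴ = (1−a)S/(4σ).
T⁴ = 1.00·17320/(4·5.67×10⁻⁸) = 7.636×10¹⁰ K⁴.

T ≈ 526 K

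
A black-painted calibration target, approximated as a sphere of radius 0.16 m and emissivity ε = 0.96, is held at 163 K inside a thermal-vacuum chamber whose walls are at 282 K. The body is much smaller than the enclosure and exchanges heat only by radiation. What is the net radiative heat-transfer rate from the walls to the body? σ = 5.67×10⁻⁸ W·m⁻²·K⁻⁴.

For a small grey body in a large enclosure: P_net = εσA(T_body⁴ − T_wall⁴).
A = 4πr² = 0.3217 m²; T_body⁴ − T_wall⁴ = 7.059×10⁸ − 6.324×10⁹ = -5.618×10⁹ K⁴.
|P_net| = 0.96·5.67×10⁻⁸·0.3217·5.618×10⁹.

P_net ≈ 98.4 W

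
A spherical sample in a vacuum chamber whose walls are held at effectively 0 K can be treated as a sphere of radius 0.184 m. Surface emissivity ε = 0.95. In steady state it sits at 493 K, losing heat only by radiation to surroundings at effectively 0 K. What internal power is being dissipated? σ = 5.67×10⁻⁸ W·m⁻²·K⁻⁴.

Steady state: P = εσA T⁴.
A = 4πr² = 0.4254 m²; T⁴ = (493)⁴ = 5.907×10¹⁰ K⁴.
P = 0.95 × 5.67×10⁻⁸ × 0.4254 × 5.907×10¹⁰.

P ≈ 1350 W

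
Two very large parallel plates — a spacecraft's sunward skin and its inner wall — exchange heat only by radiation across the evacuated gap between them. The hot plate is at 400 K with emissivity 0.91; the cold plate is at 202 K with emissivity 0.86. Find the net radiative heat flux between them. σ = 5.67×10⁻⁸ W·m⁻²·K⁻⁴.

q ≈ 1080 W/m²

For two infinite grey parallel plates, q = σ(T₁⁴ − T₂⁴)/(1/ε₁ + 1/ε₂ − 1).
T₁⁴ − T₂⁴ = 2.560×10¹⁰ − 1.665×10⁹ = 2.394×10¹⁰ K⁴.
1/ε₁ + 1/ε₂ − 1 = 1.099 + 1.163 − 1 = 1.262.
q = 5.67×10⁻⁸ × 2.394×10¹⁰ / 1.262.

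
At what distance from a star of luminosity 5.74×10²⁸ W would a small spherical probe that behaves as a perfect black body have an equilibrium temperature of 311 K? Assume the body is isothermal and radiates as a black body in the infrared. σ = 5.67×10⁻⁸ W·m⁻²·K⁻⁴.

d ≈ 1.47×10¹² m

For an isothermal black-emitting sphere, (1−a)S·πr² = σ·4πr²·T⁴ ⇒ S = 4σT⁴/(1−a).
S = 4·5.67×10⁻⁸·(311)⁴/1.00 = 2122 W/m².
Flux falls as S = L/(4πd²), so d = √(L/(4πS)) = √(5.74×10²⁸/(4π·2122)).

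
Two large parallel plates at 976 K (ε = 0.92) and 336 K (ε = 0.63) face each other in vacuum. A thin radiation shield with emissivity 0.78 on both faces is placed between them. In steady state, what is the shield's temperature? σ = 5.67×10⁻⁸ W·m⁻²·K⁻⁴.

In steady state the net flux on the hot side equals that on the cold side.
σ(T₁⁴−T_s⁴)/D₁ = σ(T_s⁴−T₂⁴)/D₂, with D₁ = 1/ε₁+1/ε_s−1 = 1.369, D₂ = 1/ε_s+1/ε₂−1 = 1.869.
Solve for T_s⁴: T_s⁴ = (D₂·T₁⁴ + D₁·T₂⁴)/(D₁+D₂) = 5.292×10¹¹ K⁴.

T_s ≈ 853 K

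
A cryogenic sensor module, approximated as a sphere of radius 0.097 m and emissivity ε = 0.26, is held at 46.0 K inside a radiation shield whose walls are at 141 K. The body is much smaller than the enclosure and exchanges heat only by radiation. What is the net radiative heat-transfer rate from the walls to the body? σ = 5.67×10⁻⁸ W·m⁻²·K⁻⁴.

P_net ≈ 0.681 W

For a small grey body in a large enclosure: P_net = εσA(T_body⁴ − T_wall⁴).
A = 4πr² = 0.1182 m²; T_body⁴ − T_wall⁴ = 4.477×10⁶ − 3.953×10⁸ = -3.908×10⁸ K⁴.
|P_net| = 0.26·5.67×10⁻⁸·0.1182·3.908×10⁸.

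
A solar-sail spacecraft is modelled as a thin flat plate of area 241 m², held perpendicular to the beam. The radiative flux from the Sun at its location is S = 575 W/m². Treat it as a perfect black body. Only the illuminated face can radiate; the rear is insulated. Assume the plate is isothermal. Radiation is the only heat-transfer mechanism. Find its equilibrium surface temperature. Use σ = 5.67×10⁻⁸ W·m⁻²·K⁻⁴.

At equilibrium, absorbed power = emitted power.
Absorbing cross-section = A = 241.0 m²; emitting surface = A = 241.0 m² (ratio 1).
S·A_cross = εσ·A_surf·T⁴  ⇒  T⁴ = S/(1σ).
T⁴ = 1.00·575/(1·5.67×10⁻⁸) = 1.014×10¹⁰ K⁴.
T = (1.014×10¹⁰)^(1/4).

T ≈ 317 K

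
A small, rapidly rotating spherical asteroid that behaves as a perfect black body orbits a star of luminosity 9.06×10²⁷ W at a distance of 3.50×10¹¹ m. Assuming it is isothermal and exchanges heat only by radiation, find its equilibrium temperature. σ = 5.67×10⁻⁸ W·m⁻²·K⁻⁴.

T ≈ 401 K

First find the stellar flux at distance d: S = L/(4πd²) = 9.06×10²⁷/(4π·(3.50×10¹¹)²) = 5885 W/m².
For an isothermal sphere, absorbed (1−a)S·πr² = emitted σ·4πr²·T⁴, so T⁴ = (1−a)S/(4σ).
T⁴ = 1.00·5885/(4·5.67×10⁻⁸) = 2.595×10¹⁰ K⁴.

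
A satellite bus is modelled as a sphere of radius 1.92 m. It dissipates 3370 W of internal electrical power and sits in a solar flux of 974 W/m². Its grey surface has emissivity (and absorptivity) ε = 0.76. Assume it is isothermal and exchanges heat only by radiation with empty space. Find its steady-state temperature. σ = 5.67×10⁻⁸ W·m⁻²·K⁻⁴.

At steady state, absorbed solar power + internal power = radiated power.
Absorbed: α·S·A_cross = 0.76·974·11.58 = 8573 W (cross-section πr²).
Total input = 8573 + 3370 = 11940 W.
Radiated: εσ·A_surf·T⁴ with A_surf = 4πr² = 46.32 m².
T⁴ = 11940/(0.76·5.67×10⁻⁸·46.32) = 5.983×10⁹ K⁴.

T ≈ 278 K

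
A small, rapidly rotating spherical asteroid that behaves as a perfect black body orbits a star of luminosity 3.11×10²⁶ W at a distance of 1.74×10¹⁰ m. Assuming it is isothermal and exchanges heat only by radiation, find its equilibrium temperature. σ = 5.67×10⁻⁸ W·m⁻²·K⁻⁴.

First find the stellar flux at distance d: S = L/(4πd²) = 3.11×10²⁶/(4π·(1.74×10¹⁰)²) = 81740 W/m².
For an isothermal sphere, absorbed (1−a)S·πr² = emitted σ·4πr²·T⁴, so T⁴ = (1−a)S/(4σ).
T⁴ = 1.00·81740/(4·5.67×10⁻⁸) = 3.604×10¹¹ K⁴.

T ≈ 775 K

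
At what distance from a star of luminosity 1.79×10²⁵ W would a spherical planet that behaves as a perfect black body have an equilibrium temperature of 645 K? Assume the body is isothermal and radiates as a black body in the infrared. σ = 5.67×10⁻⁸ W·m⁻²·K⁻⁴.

d ≈ 6.02×10⁹ m

For an isothermal black-emitting sphere, (1−a)S·πr² = σ·4πr²·T⁴ ⇒ S = 4σT⁴/(1−a).
S = 4·5.67×10⁻⁸·(645)⁴/1.00 = 39250 W/m².
Flux falls as S = L/(4πd²), so d = √(L/(4πS)) = √(1.79×10²⁵/(4π·39250)).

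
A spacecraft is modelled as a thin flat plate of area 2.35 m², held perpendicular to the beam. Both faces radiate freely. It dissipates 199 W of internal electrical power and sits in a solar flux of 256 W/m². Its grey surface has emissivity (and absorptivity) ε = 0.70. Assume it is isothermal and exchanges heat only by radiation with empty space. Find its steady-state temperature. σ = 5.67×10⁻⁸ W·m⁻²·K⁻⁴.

At steady state, absorbed solar power + internal power = radiated power.
Absorbed: α·S·A_cross = 0.70·256·2.350 = 421.1 W (cross-section A).
Total input = 421.1 + 199 = 620.1 W.
Radiated: εσ·A_surf·T⁴ with A_surf = 2A = 4.700 m².
T⁴ = 620.1/(0.70·5.67×10⁻⁸·4.700) = 3.324×10⁹ K⁴.

T ≈ 240 K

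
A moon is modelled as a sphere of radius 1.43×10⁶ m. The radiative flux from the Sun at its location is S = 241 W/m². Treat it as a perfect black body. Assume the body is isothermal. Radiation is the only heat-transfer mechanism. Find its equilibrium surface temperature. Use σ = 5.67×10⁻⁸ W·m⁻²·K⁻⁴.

T ≈ 181 K

At equilibrium, absorbed power = emitted power.
Absorbing cross-section = πr² = 6.424×10¹² m²; emitting surface = 4πr² = 2.570×10¹³ m² (ratio 4).
S·A_cross = εσ·A_surf·T⁴  ⇒  T⁴ = S/(4σ).
T⁴ = 1.00·241/(4·5.67×10⁻⁸) = 1.063×10⁹ K⁴.
T = (1.063×10⁹)^(1/4).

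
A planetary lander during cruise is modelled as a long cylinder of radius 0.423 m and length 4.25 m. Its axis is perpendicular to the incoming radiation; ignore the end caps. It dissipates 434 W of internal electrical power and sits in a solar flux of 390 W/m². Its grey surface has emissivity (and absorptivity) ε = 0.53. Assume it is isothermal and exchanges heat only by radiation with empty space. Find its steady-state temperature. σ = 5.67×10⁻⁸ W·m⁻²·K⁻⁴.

At steady state, absorbed solar power + internal power = radiated power.
Absorbed: α·S·A_cross = 0.53·390·3.595 = 743.2 W (cross-section 2rL).
Total input = 743.2 + 434 = 1177 W.
Radiated: εσ·A_surf·T⁴ with A_surf = 2πrL = 11.30 m².
T⁴ = 1177/(0.53·5.67×10⁻⁸·11.30) = 3.468×10⁹ K⁴.

T ≈ 243 K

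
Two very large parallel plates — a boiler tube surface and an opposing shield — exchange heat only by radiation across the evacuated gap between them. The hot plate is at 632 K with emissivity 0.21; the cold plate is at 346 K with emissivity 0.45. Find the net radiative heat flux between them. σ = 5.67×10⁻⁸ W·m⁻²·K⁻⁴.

q ≈ 1380 W/m²

For two infinite grey parallel plates, q = σ(T₁⁴ − T₂⁴)/(1/ε₁ + 1/ε₂ − 1).
T₁⁴ − T₂⁴ = 1.595×10¹¹ − 1.433×10¹⁰ = 1.452×10¹¹ K⁴.
1/ε₁ + 1/ε₂ − 1 = 4.762 + 2.222 − 1 = 5.984.
q = 5.67×10⁻⁸ × 1.452×10¹¹ / 5.984.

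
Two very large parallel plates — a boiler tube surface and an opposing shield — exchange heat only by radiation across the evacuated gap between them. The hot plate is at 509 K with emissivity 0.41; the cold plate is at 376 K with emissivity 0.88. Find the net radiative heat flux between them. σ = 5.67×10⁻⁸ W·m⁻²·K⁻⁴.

For two infinite grey parallel plates, q = σ(T₁⁴ − T₂⁴)/(1/ε₁ + 1/ε₂ − 1).
T₁⁴ − T₂⁴ = 6.712×10¹⁰ − 1.999×10¹⁰ = 4.714×10¹⁰ K⁴.
1/ε₁ + 1/ε₂ − 1 = 2.439 + 1.136 − 1 = 2.575.
q = 5.67×10⁻⁸ × 4.714×10¹⁰ / 2.575.

q ≈ 1040 W/m²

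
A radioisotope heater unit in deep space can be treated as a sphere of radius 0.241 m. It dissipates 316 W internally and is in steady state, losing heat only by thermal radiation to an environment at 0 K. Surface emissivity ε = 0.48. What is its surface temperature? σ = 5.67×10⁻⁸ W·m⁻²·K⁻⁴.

T ≈ 355 K

Steady state: internal power = radiated power, P = εσA T⁴.
Radiating area A = 4πr² = 0.7299 m².
T⁴ = P/(εσA) = 316/(0.48·5.67×10⁻⁸·0.7299) = 1.591×10¹⁰ K⁴.
T = (1.591×10¹⁰)^(1/4).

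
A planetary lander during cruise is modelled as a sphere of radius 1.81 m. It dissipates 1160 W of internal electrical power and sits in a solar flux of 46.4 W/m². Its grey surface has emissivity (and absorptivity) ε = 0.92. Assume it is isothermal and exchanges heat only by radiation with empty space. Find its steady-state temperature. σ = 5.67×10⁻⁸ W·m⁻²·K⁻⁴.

T ≈ 165 K

At steady state, absorbed solar power + internal power = radiated power.
Absorbed: α·S·A_cross = 0.92·46.4·10.29 = 439.4 W (cross-section πr²).
Total input = 439.4 + 1160 = 1599 W.
Radiated: εσ·A_surf·T⁴ with A_surf = 4πr² = 41.17 m².
T⁴ = 1599/(0.92·5.67×10⁻⁸·41.17) = 7.447×10⁸ K⁴.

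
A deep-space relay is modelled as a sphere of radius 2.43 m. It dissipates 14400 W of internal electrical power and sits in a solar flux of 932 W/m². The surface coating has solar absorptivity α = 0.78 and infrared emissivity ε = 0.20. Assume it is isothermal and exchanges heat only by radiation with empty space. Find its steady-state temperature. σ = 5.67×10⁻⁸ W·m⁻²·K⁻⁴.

T ≈ 427 K

At steady state, absorbed solar power + internal power = radiated power.
Absorbed: α·S·A_cross = 0.78·932·18.55 = 13490 W (cross-section πr²).
Total input = 13490 + 14400 = 27890 W.
Radiated: εσ·A_surf·T⁴ with A_surf = 4πr² = 74.20 m².
T⁴ = 27890/(0.20·5.67×10⁻⁸·74.20) = 3.314×10¹⁰ K⁴.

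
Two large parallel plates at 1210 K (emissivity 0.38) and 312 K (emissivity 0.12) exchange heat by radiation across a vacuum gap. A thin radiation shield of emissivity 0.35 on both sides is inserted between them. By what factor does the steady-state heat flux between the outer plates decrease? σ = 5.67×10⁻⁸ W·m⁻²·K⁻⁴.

factor ≈ 1.47

Without shield: q₀ = σΔ(T⁴)/(1/ε₁+1/ε₂−1) with denominator 9.965.
With shield the two gaps are in series; the resistances add: (1/ε₁+1/ε_s−1)+(1/ε_s+1/ε₂−1) = 4.489+10.19 = 14.68.
Heat-flux ratio q₀/q = 14.68/9.965.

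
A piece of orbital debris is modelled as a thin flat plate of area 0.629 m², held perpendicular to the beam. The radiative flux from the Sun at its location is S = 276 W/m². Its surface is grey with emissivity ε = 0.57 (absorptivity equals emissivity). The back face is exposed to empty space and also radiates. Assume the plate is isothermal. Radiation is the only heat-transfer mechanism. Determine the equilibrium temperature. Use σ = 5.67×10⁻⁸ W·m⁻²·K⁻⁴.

T ≈ 222 K

At equilibrium, absorbed power = emitted power.
Absorbing cross-section = A = 0.6290 m²; emitting surface = 2A = 1.258 m² (ratio 2).
εS·A_cross = εσ·A_surf·T⁴  ⇒  T⁴ = S/(2σ)   (ε cancels).
T⁴ = 276/(2·5.67×10⁻⁸) = 2.434×10⁹ K⁴.
T = (2.434×10⁹)^(1/4).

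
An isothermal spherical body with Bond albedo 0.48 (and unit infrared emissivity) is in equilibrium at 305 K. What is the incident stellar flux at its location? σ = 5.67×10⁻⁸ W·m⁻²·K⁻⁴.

S ≈ 3770 W/m²

(1−a)S·πr² = σ·4πr²·T⁴ ⇒ S = 4σT⁴/(1−a).
S = 4·5.67×10⁻⁸·8.654×10⁹/0.520.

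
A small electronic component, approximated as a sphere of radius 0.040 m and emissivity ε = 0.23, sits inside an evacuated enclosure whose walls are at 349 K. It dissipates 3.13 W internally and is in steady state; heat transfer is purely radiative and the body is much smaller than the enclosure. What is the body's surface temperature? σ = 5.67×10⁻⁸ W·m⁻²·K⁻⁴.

T ≈ 405 K

For a small grey body in a large enclosure, net radiated power = εσA(T⁴ − T_w⁴).
Steady state: P = εσA(T⁴ − T_w⁴) with A = 4πr² = 0.02011 m².
T⁴ = P/(εσA) + T_w⁴ = 3.13/(0.23·5.67×10⁻⁸·0.02011) + (349)⁴
    = 1.194×10¹⁰ + 1.484×10¹⁰ = 2.677×10¹⁰ K⁴.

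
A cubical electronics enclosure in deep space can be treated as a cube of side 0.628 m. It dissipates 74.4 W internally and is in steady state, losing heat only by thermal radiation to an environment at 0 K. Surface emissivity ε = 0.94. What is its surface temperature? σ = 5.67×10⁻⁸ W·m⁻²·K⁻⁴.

T ≈ 156 K

Steady state: internal power = radiated power, P = εσA T⁴.
Radiating area A = 6L² = 2.366 m².
T⁴ = P/(εσA) = 74.4/(0.94·5.67×10⁻⁸·2.366) = 5.899×10⁸ K⁴.
T = (5.899×10⁸)^(1/4).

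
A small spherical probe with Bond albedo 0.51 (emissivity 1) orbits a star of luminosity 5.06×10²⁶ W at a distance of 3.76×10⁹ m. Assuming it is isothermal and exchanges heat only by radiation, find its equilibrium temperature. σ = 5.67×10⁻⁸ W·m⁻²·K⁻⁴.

First find the stellar flux at distance d: S = L/(4πd²) = 5.06×10²⁶/(4π·(3.76×10⁹)²) = 2.848×10⁶ W/m².
For an isothermal sphere, absorbed (1−a)S·πr² = emitted σ·4πr²·T⁴, so T⁴ = (1−a)S/(4σ).
T⁴ = 0.490·2.848×10⁶/(4·5.67×10⁻⁸) = 6.153×10¹² K⁴.

T ≈ 1570 K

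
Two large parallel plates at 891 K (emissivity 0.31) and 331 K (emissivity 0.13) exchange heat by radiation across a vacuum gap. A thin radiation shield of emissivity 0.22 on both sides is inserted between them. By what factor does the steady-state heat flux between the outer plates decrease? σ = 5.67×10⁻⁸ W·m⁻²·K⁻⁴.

factor ≈ 1.82

Without shield: q₀ = σΔ(T⁴)/(1/ε₁+1/ε₂−1) with denominator 9.918.
With shield the two gaps are in series; the resistances add: (1/ε₁+1/ε_s−1)+(1/ε_s+1/ε₂−1) = 6.771+11.24 = 18.01.
Heat-flux ratio q₀/q = 18.01/9.918.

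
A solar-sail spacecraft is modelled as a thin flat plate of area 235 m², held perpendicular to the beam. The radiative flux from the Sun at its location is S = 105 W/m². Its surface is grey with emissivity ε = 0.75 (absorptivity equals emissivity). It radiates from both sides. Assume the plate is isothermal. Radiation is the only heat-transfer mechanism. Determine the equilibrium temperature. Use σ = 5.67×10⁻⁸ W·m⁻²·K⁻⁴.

At equilibrium, absorbed power = emitted power.
Absorbing cross-section = A = 235.0 m²; emitting surface = 2A = 470.0 m² (ratio 2).
εS·A_cross = εσ·A_surf·T⁴  ⇒  T⁴ = S/(2σ)   (ε cancels).
T⁴ = 105/(2·5.67×10⁻⁸) = 9.259×10⁸ K⁴.
T = (9.259×10⁸)^(1/4).

T ≈ 174 K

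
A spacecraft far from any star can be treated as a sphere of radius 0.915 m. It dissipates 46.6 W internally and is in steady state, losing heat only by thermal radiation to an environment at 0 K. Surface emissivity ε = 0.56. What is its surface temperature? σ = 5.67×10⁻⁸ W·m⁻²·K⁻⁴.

Steady state: internal power = radiated power, P = εσA T⁴.
Radiating area A = 4πr² = 10.52 m².
T⁴ = P/(εσA) = 46.6/(0.56·5.67×10⁻⁸·10.52) = 1.395×10⁸ K⁴.
T = (1.395×10⁸)^(1/4).

T ≈ 109 K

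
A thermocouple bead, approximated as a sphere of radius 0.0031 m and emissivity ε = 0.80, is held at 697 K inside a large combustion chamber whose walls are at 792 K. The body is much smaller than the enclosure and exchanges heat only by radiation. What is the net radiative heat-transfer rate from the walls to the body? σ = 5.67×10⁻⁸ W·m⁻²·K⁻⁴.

P_net ≈ 0.862 W

For a small grey body in a large enclosure: P_net = εσA(T_body⁴ − T_wall⁴).
A = 4πr² = 1.208×10⁻⁴ m²; T_body⁴ − T_wall⁴ = 2.360×10¹¹ − 3.935×10¹¹ = -1.574×10¹¹ K⁴.
|P_net| = 0.80·5.67×10⁻⁸·1.208×10⁻⁴·1.574×10¹¹.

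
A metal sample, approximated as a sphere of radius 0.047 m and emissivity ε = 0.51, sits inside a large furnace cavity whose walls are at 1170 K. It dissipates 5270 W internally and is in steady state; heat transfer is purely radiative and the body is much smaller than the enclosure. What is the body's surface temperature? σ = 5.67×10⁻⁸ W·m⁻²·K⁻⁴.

T ≈ 1700 K

For a small grey body in a large enclosure, net radiated power = εσA(T⁴ − T_w⁴).
Steady state: P = εσA(T⁴ − T_w⁴) with A = 4πr² = 0.02776 m².
T⁴ = P/(εσA) + T_w⁴ = 5270/(0.51·5.67×10⁻⁸·0.02776) + (1170)⁴
    = 6.565×10¹² + 1.874×10¹² = 8.439×10¹² K⁴.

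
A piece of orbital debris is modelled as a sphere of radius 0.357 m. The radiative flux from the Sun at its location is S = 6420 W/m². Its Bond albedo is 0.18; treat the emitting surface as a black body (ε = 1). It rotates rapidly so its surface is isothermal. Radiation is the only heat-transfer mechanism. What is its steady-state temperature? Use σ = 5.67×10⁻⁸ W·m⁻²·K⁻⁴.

At equilibrium, absorbed power = emitted power.
Absorbing cross-section = πr² = 0.4004 m²; emitting surface = 4πr² = 1.602 m² (ratio 4).
(1−a)S·A_cross = εσ·A_surf·T⁴  ⇒  T⁴ = (1−a)S/(4σ).
T⁴ = 0.820·6420/(4·5.67×10⁻⁸) = 2.321×10¹⁰ K⁴.
T = (2.321×10¹⁰)^(1/4).

T ≈ 390 K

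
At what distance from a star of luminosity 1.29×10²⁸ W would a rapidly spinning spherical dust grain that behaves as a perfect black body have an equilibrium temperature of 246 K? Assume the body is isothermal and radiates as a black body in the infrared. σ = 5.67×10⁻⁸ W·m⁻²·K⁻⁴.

d ≈ 1.11×10¹² m

For an isothermal black-emitting sphere, (1−a)S·πr² = σ·4πr²·T⁴ ⇒ S = 4σT⁴/(1−a).
S = 4·5.67×10⁻⁸·(246)⁴/1.00 = 830.6 W/m².
Flux falls as S = L/(4πd²), so d = √(L/(4πS)) = √(1.29×10²⁸/(4π·830.6)).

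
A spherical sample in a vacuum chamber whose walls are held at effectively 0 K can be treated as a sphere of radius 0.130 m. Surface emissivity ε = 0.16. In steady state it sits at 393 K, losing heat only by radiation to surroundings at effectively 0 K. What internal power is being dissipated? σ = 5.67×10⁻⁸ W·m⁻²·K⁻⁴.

P ≈ 46.0 W

Steady state: P = εσA T⁴.
A = 4πr² = 0.2124 m²; T⁴ = (393)⁴ = 2.385×10¹⁰ K⁴.
P = 0.16 × 5.67×10⁻⁸ × 0.2124 × 2.385×10¹⁰.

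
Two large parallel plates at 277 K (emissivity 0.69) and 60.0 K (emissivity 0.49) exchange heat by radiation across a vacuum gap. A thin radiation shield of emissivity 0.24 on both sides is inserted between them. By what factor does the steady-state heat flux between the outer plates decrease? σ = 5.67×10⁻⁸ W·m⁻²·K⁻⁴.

factor ≈ 3.95

Without shield: q₀ = σΔ(T⁴)/(1/ε₁+1/ε₂−1) with denominator 2.490.
With shield the two gaps are in series; the resistances add: (1/ε₁+1/ε_s−1)+(1/ε_s+1/ε₂−1) = 4.616+5.207 = 9.823.
Heat-flux ratio q₀/q = 9.823/2.490.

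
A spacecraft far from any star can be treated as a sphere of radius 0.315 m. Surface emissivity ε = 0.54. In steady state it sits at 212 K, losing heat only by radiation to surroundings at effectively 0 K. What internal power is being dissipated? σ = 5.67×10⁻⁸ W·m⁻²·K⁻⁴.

Steady state: P = εσA T⁴.
A = 4πr² = 1.247 m²; T⁴ = (212)⁴ = 2.020×10⁹ K⁴.
P = 0.54 × 5.67×10⁻⁸ × 1.247 × 2.020×10⁹.

P ≈ 77.1 W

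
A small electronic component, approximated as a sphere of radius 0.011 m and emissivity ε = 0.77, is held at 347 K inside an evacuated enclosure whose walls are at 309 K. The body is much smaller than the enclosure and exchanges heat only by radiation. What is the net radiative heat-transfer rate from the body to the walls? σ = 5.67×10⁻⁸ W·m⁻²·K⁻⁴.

P_net ≈ 0.357 W

For a small grey body in a large enclosure: P_net = εσA(T_body⁴ − T_wall⁴).
A = 4πr² = 0.001521 m²; T_body⁴ − T_wall⁴ = 1.450×10¹⁰ − 9.117×10⁹ = 5.382×10⁹ K⁴.
|P_net| = 0.77·5.67×10⁻⁸·0.001521·5.382×10⁹.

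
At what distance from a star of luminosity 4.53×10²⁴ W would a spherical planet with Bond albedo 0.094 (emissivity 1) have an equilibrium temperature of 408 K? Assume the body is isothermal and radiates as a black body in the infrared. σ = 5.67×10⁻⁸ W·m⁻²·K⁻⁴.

d ≈ 7.21×10⁹ m

For an isothermal black-emitting sphere, (1−a)S·πr² = σ·4πr²·T⁴ ⇒ S = 4σT⁴/(1−a).
S = 4·5.67×10⁻⁸·(408)⁴/0.906 = 6937 W/m².
Flux falls as S = L/(4πd²), so d = √(L/(4πS)) = √(4.53×10²⁴/(4π·6937)).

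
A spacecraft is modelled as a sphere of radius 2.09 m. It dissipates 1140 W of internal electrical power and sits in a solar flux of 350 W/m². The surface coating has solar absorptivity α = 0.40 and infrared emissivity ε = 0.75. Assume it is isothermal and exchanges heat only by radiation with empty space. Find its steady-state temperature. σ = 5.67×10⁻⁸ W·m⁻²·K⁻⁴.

At steady state, absorbed solar power + internal power = radiated power.
Absorbed: α·S·A_cross = 0.40·350·13.72 = 1921 W (cross-section πr²).
Total input = 1921 + 1140 = 3061 W.
Radiated: εσ·A_surf·T⁴ with A_surf = 4πr² = 54.89 m².
T⁴ = 3061/(0.75·5.67×10⁻⁸·54.89) = 1.311×10⁹ K⁴.

T ≈ 190 K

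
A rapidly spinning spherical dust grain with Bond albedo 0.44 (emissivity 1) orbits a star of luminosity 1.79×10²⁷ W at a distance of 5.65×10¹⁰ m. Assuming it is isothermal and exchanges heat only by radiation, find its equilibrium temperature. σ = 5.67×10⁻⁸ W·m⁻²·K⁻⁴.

First find the stellar flux at distance d: S = L/(4πd²) = 1.79×10²⁷/(4π·(5.65×10¹⁰)²) = 44620 W/m².
For an isothermal sphere, absorbed (1−a)S·πr² = emitted σ·4πr²·T⁴, so T⁴ = (1−a)S/(4σ).
T⁴ = 0.560·44620/(4·5.67×10⁻⁸) = 1.102×10¹¹ K⁴.

T ≈ 576 K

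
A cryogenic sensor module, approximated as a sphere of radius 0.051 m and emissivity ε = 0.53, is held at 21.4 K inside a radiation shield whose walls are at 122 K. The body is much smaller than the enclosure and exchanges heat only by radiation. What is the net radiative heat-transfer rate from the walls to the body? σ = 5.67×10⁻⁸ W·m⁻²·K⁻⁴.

P_net ≈ 0.217 W

For a small grey body in a large enclosure: P_net = εσA(T_body⁴ − T_wall⁴).
A = 4πr² = 0.03269 m²; T_body⁴ − T_wall⁴ = 2.097×10⁵ − 2.215×10⁸ = -2.213×10⁸ K⁴.
|P_net| = 0.53·5.67×10⁻⁸·0.03269·2.213×10⁸.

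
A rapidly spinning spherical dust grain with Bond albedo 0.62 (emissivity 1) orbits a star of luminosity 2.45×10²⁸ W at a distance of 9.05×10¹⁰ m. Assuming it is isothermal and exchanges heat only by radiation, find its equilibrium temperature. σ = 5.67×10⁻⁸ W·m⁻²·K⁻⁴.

T ≈ 795 K

First find the stellar flux at distance d: S = L/(4πd²) = 2.45×10²⁸/(4π·(9.05×10¹⁰)²) = 2.380×10⁵ W/m².
For an isothermal sphere, absorbed (1−a)S·πr² = emitted σ·4πr²·T⁴, so T⁴ = (1−a)S/(4σ).
T⁴ = 0.380·2.380×10⁵/(4·5.67×10⁻⁸) = 3.988×10¹¹ K⁴.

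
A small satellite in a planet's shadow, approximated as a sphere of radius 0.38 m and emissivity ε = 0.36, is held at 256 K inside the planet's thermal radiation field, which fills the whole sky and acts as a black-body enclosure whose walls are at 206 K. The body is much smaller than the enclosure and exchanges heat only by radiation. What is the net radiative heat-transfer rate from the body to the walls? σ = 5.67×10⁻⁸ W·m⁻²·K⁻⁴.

For a small grey body in a large enclosure: P_net = εσA(T_body⁴ − T_wall⁴).
A = 4πr² = 1.815 m²; T_body⁴ − T_wall⁴ = 4.295×10⁹ − 1.801×10⁹ = 2.494×10⁹ K⁴.
|P_net| = 0.36·5.67×10⁻⁸·1.815·2.494×10⁹.

P_net ≈ 92.4 W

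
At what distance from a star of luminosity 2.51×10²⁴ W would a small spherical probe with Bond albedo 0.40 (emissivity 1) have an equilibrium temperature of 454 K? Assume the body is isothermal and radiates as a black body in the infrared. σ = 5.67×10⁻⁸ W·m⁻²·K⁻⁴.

d ≈ 3.53×10⁹ m

For an isothermal black-emitting sphere, (1−a)S·πr² = σ·4πr²·T⁴ ⇒ S = 4σT⁴/(1−a).
S = 4·5.67×10⁻⁸·(454)⁴/0.600 = 16060 W/m².
Flux falls as S = L/(4πd²), so d = √(L/(4πS)) = √(2.51×10²⁴/(4π·16060)).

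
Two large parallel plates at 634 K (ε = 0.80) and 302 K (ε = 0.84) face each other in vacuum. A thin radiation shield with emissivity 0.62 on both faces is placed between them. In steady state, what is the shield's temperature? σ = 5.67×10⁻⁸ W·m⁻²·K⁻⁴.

T_s ≈ 538 K

In steady state the net flux on the hot side equals that on the cold side.
σ(T₁⁴−T_s⁴)/D₁ = σ(T_s⁴−T₂⁴)/D₂, with D₁ = 1/ε₁+1/ε_s−1 = 1.863, D₂ = 1/ε_s+1/ε₂−1 = 1.803.
Solve for T_s⁴: T_s⁴ = (D₂·T₁⁴ + D₁·T₂⁴)/(D₁+D₂) = 8.370×10¹⁰ K⁴.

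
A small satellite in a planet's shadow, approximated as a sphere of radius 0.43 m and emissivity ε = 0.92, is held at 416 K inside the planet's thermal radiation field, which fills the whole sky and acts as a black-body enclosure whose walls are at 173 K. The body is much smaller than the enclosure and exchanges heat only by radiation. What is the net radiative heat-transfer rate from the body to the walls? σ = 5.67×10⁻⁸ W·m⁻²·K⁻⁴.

P_net ≈ 3520 W

For a small grey body in a large enclosure: P_net = εσA(T_body⁴ − T_wall⁴).
A = 4πr² = 2.324 m²; T_body⁴ − T_wall⁴ = 2.995×10¹⁰ − 8.957×10⁸ = 2.905×10¹⁰ K⁴.
|P_net| = 0.92·5.67×10⁻⁸·2.324·2.905×10¹⁰.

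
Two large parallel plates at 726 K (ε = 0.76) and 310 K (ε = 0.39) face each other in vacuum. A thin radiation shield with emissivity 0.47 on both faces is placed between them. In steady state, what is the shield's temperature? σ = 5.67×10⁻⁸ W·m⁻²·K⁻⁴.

T_s ≈ 643 K

In steady state the net flux on the hot side equals that on the cold side.
σ(T₁⁴−T_s⁴)/D₁ = σ(T_s⁴−T₂⁴)/D₂, with D₁ = 1/ε₁+1/ε_s−1 = 2.443, D₂ = 1/ε_s+1/ε₂−1 = 3.692.
Solve for T_s⁴: T_s⁴ = (D₂·T₁⁴ + D₁·T₂⁴)/(D₁+D₂) = 1.708×10¹¹ K⁴.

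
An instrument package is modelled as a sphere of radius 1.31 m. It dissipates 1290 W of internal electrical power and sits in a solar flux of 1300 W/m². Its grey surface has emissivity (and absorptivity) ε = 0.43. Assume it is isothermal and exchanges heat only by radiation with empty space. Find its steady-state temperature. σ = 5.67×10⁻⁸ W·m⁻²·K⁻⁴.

At steady state, absorbed solar power + internal power = radiated power.
Absorbed: α·S·A_cross = 0.43·1300·5.391 = 3014 W (cross-section πr²).
Total input = 3014 + 1290 = 4304 W.
Radiated: εσ·A_surf·T⁴ with A_surf = 4πr² = 21.57 m².
T⁴ = 4304/(0.43·5.67×10⁻⁸·21.57) = 8.185×10⁹ K⁴.

T ≈ 301 K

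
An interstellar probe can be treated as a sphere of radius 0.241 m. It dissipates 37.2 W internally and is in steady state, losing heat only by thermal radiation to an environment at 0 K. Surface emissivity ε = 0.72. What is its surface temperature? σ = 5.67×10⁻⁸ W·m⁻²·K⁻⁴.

Steady state: internal power = radiated power, P = εσA T⁴.
Radiating area A = 4πr² = 0.7299 m².
T⁴ = P/(εσA) = 37.2/(0.72·5.67×10⁻⁸·0.7299) = 1.248×10⁹ K⁴.
T = (1.248×10⁹)^(1/4).

T ≈ 188 K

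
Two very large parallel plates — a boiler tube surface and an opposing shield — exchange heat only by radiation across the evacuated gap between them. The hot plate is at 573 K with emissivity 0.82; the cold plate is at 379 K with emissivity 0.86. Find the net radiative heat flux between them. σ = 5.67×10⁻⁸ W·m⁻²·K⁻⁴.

For two infinite grey parallel plates, q = σ(T₁⁴ − T₂⁴)/(1/ε₁ + 1/ε₂ − 1).
T₁⁴ − T₂⁴ = 1.078×10¹¹ − 2.063×10¹⁰ = 8.717×10¹⁰ K⁴.
1/ε₁ + 1/ε₂ − 1 = 1.220 + 1.163 − 1 = 1.382.
q = 5.67×10⁻⁸ × 8.717×10¹⁰ / 1.382.

q ≈ 3580 W/m²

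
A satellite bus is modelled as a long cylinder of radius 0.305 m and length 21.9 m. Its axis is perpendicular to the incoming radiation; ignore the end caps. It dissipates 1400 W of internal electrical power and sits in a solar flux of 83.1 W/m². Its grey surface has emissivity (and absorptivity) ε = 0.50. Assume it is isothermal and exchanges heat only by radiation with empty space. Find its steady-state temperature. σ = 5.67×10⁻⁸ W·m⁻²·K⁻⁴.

T ≈ 201 K

At steady state, absorbed solar power + internal power = radiated power.
Absorbed: α·S·A_cross = 0.50·83.1·13.36 = 555.1 W (cross-section 2rL).
Total input = 555.1 + 1400 = 1955 W.
Radiated: εσ·A_surf·T⁴ with A_surf = 2πrL = 41.97 m².
T⁴ = 1955/(0.50·5.67×10⁻⁸·41.97) = 1.643×10⁹ K⁴.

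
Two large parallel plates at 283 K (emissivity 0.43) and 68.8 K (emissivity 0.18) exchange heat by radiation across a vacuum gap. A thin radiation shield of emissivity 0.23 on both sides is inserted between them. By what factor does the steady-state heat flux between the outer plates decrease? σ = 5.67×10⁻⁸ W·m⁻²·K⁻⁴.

Without shield: q₀ = σΔ(T⁴)/(1/ε₁+1/ε₂−1) with denominator 6.881.
With shield the two gaps are in series; the resistances add: (1/ε₁+1/ε_s−1)+(1/ε_s+1/ε₂−1) = 5.673+8.903 = 14.58.
Heat-flux ratio q₀/q = 14.58/6.881.

factor ≈ 2.12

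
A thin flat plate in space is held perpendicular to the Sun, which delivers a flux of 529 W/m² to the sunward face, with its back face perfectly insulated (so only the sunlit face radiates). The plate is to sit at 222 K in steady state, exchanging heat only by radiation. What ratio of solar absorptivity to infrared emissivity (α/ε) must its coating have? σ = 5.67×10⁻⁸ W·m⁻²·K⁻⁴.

α/ε ≈ 0.260

Balance: αS·A = εσ·1A·T⁴ ⇒ α/ε = σT⁴/S.
α/ε = 5.67×10⁻⁸·(222)⁴/529 = 5.67×10⁻⁸·2.429×10⁹/529.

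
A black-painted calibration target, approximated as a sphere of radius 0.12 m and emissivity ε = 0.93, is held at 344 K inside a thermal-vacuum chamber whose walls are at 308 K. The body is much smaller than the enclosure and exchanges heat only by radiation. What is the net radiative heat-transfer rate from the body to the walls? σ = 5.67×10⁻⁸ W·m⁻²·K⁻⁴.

For a small grey body in a large enclosure: P_net = εσA(T_body⁴ − T_wall⁴).
A = 4πr² = 0.1810 m²; T_body⁴ − T_wall⁴ = 1.400×10¹⁰ − 8.999×10⁹ = 5.004×10⁹ K⁴.
|P_net| = 0.93·5.67×10⁻⁸·0.1810·5.004×10⁹.

P_net ≈ 47.8 W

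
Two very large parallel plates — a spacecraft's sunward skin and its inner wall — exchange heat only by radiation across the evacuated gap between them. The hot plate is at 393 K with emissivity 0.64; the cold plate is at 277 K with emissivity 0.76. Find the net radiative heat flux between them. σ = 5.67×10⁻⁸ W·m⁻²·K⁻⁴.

For two infinite grey parallel plates, q = σ(T₁⁴ − T₂⁴)/(1/ε₁ + 1/ε₂ − 1).
T₁⁴ − T₂⁴ = 2.385×10¹⁰ − 5.887×10⁹ = 1.797×10¹⁰ K⁴.
1/ε₁ + 1/ε₂ − 1 = 1.562 + 1.316 − 1 = 1.878.
q = 5.67×10⁻⁸ × 1.797×10¹⁰ / 1.878.

q ≈ 542 W/m²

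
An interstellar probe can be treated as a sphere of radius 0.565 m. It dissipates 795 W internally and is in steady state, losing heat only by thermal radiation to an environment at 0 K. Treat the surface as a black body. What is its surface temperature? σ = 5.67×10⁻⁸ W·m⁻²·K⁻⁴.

T ≈ 243 K

Steady state: internal power = radiated power, P = εσA T⁴.
Radiating area A = 4πr² = 4.011 m².
T⁴ = P/(εσA) = 795/(1.0·5.67×10⁻⁸·4.011) = 3.495×10⁹ K⁴.
T = (3.495×10⁹)^(1/4).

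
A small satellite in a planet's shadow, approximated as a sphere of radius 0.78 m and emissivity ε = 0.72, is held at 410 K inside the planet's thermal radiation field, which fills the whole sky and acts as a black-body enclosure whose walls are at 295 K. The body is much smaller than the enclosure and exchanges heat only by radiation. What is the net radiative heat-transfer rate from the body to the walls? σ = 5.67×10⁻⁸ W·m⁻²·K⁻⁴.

P_net ≈ 6460 W

For a small grey body in a large enclosure: P_net = εσA(T_body⁴ − T_wall⁴).
A = 4πr² = 7.645 m²; T_body⁴ − T_wall⁴ = 2.826×10¹⁰ − 7.573×10⁹ = 2.068×10¹⁰ K⁴.
|P_net| = 0.72·5.67×10⁻⁸·7.645·2.068×10¹⁰.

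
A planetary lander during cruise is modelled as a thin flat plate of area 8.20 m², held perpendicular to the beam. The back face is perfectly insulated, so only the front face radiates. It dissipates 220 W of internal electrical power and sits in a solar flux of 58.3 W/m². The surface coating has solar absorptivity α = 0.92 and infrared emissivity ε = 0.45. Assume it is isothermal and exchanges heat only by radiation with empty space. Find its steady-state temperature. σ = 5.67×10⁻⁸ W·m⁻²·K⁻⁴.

At steady state, absorbed solar power + internal power = radiated power.
Absorbed: α·S·A_cross = 0.92·58.3·8.200 = 439.8 W (cross-section A).
Total input = 439.8 + 220 = 659.8 W.
Radiated: εσ·A_surf·T⁴ with A_surf = A = 8.200 m².
T⁴ = 659.8/(0.45·5.67×10⁻⁸·8.200) = 3.154×10⁹ K⁴.

T ≈ 237 K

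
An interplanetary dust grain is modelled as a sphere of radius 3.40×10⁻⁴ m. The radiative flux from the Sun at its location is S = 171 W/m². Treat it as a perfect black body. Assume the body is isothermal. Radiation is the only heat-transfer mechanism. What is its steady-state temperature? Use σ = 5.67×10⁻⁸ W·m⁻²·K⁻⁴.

T ≈ 166 K

At equilibrium, absorbed power = emitted power.
Absorbing cross-section = πr² = 3.632×10⁻⁷ m²; emitting surface = 4πr² = 1.453×10⁻⁶ m² (ratio 4).
S·A_cross = εσ·A_surf·T⁴  ⇒  T⁴ = S/(4σ).
T⁴ = 1.00·171/(4·5.67×10⁻⁸) = 7.540×10⁸ K⁴.
T = (7.540×10⁸)^(1/4).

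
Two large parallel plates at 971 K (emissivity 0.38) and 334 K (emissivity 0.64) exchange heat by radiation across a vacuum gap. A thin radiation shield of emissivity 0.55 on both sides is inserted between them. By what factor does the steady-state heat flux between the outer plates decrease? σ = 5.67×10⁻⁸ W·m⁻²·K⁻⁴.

Without shield: q₀ = σΔ(T⁴)/(1/ε₁+1/ε₂−1) with denominator 3.194.
With shield the two gaps are in series; the resistances add: (1/ε₁+1/ε_s−1)+(1/ε_s+1/ε₂−1) = 3.450+2.381 = 5.830.
Heat-flux ratio q₀/q = 5.830/3.194.

factor ≈ 1.83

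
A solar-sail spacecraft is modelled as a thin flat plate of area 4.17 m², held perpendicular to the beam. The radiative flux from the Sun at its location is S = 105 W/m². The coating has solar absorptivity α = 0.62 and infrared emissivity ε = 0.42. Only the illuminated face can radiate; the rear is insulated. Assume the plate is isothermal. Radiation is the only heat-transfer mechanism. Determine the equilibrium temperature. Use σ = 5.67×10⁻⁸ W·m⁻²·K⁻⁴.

T ≈ 229 K

At equilibrium, absorbed power = emitted power.
Absorbing cross-section = A = 4.170 m²; emitting surface = A = 4.170 m² (ratio 1).
αS·A_cross = εσ·A_surf·T⁴  ⇒  T⁴ = αS/(ε·1σ).
T⁴ = 0.620·105/(0.42·1·5.67×10⁻⁸) = 2.734×10⁹ K⁴.
T = (2.734×10⁹)^(1/4).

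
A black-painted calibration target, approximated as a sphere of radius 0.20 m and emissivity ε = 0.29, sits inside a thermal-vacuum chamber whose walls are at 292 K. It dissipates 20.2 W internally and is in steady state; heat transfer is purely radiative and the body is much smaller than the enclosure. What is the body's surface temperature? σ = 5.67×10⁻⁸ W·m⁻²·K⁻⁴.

T ≈ 314 K

For a small grey body in a large enclosure, net radiated power = εσA(T⁴ − T_w⁴).
Steady state: P = εσA(T⁴ − T_w⁴) with A = 4πr² = 0.5027 m².
T⁴ = P/(εσA) + T_w⁴ = 20.2/(0.29·5.67×10⁻⁸·0.5027) + (292)⁴
    = 2.444×10⁹ + 7.270×10⁹ = 9.714×10⁹ K⁴.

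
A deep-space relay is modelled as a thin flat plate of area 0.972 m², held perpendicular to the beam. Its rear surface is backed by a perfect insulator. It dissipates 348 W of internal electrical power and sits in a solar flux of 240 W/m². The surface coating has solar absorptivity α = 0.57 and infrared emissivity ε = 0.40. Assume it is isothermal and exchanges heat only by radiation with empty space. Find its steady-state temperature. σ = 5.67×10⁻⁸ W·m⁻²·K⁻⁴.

T ≈ 384 K

At steady state, absorbed solar power + internal power = radiated power.
Absorbed: α·S·A_cross = 0.57·240·0.9720 = 133.0 W (cross-section A).
Total input = 133.0 + 348 = 481.0 W.
Radiated: εσ·A_surf·T⁴ with A_surf = A = 0.9720 m².
T⁴ = 481.0/(0.40·5.67×10⁻⁸·0.9720) = 2.182×10¹⁰ K⁴.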